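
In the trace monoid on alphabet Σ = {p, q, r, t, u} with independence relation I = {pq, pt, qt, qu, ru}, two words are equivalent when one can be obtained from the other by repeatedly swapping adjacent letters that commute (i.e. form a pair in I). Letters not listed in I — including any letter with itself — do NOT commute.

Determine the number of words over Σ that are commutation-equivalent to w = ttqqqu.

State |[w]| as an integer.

20

piece 0:t — minimal
piece 1:t rests on {0:t}
piece 2:q — minimal
piece 3:q rests on {2:q}
piece 4:q rests on {3:q}
piece 5:u rests on {1:t}
minimal pieces: {0:t, 2:q}
ways to finish when only these pieces remain (= sum over removing one remaining piece with nothing left below it):
  1 left: {4}→1  {5}→1
  2 left: {1,5}→1  {3,4}→1  {4,5}→2
  3 left: {0,1,5}→1  {1,4,5}→3  {2,3,4}→1  {3,4,5}→3
  4 left: {0,1,4,5}→4  {1,3,4,5}→6  {2,3,4,5}→4
  placing 0:t first → 10 extensions
  placing 2:q first → 10 extensions
total linear extensions = 20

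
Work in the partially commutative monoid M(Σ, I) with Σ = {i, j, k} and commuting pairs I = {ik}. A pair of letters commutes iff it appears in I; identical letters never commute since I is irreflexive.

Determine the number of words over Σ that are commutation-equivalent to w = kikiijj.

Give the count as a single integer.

10

drop 0:k onto floor
drop 1:i onto floor
drop 2:k onto {0:k}
drop 3:i onto {1:i}
drop 4:i onto {3:i}
drop 5:j onto {2:k, 4:i}
drop 6:j onto {5:j}
ground layer = {0:k, 1:i}
drop-orders for the pieces not yet dropped (sum over which currently-grounded one goes next):
  1 to go: {6} 1
  2 to go: {5,6} 1
  3 to go: {2,5,6} 1  {4,5,6} 1
  4 to go: {0,2,5,6} 1  {2,4,5,6} 2  {3,4,5,6} 1
  5 to go: {0,2,4,5,6} 3  {1,3,4,5,6} 1  {2,3,4,5,6} 3
  if 0:k drops first: 4 orders
  if 1:i drops first: 6 orders
heap linearizations: 10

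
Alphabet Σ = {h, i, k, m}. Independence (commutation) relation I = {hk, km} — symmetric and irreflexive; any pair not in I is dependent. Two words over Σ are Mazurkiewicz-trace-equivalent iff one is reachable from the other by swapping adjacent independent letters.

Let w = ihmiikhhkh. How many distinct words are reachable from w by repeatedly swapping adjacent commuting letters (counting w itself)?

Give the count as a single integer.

10

#0=i has no predecessor
#1=h depends on [0:i]
#2=m depends on [1:h]
#3=i depends on [2:m]
#4=i depends on [3:i]
#5=k depends on [4:i]
#6=h depends on [4:i]
#7=h depends on [6:h]
#8=k depends on [5:k]
#9=h depends on [7:h]
sources: [0:i]
N(rest) = Σ N(rest − s) over sources s of rest; N(one piece) = 1:
  size 1 → [8]=1  [9]=1
  size 2 → [5,8]=1  [7,9]=1  [8,9]=2
  size 3 → [5,8,9]=3  [6,7,9]=1  [7,8,9]=3
  size 4 → [5,7,8,9]=6  [6,7,8,9]=4
  size 5 → [5,6,7,8,9]=10
  size 6 → [4,5,6,7,8,9]=10
  size 7 → [3,4,5,6,7,8,9]=10
  size 8 → [2,3,4,5,6,7,8,9]=10
  first=0(i) contributes 10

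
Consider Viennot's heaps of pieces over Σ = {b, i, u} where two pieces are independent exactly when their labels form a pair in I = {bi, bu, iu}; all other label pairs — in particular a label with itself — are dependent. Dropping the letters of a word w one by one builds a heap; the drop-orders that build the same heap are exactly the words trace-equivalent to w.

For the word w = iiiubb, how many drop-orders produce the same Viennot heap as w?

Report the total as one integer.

60

0(i) covers ∅
1(i) covers 0:i
2(i) covers 1:i
3(u) covers ∅
4(b) covers ∅
5(b) covers 4:b
floor of heap: 0:i, 3:u, 4:b
completions by unplaced set U, small U first (add the entries for U minus each lowest piece of U):
  |U|=1: {2}:1  {3}:1  {5}:1
  |U|=2: {1,2}:1  {2,3}:2  {2,5}:2  {3,5}:2  {4,5}:1
  |U|=3: {0,1,2}:1  {1,2,3}:3  {1,2,5}:3  {2,3,5}:6  {2,4,5}:3  {3,4,5}:3
  |U|=4: {0,1,2,3}:4  {0,1,2,5}:4  {1,2,3,5}:12  {1,2,4,5}:6  {2,3,4,5}:12
  start at 0(i): 30
  start at 3(u): 10
  start at 4(b): 20
sum over floor = 60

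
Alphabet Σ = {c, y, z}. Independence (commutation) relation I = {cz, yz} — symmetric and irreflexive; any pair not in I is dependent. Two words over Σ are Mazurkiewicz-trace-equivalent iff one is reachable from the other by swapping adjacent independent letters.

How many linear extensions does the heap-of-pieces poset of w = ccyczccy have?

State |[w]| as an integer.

#0=c has no predecessor
#1=c depends on [0:c]
#2=y depends on [1:c]
#3=c depends on [2:y]
#4=z has no predecessor
#5=c depends on [3:c]
#6=c depends on [5:c]
#7=y depends on [6:c]
sources: [0:c, 4:z]
N(rest) = Σ N(rest − s) over sources s of rest; N(one piece) = 1:
  size 1 → [4]=1  [7]=1
  size 2 → [4,7]=2  [6,7]=1
  size 3 → [4,6,7]=3  [5,6,7]=1
  size 4 → [3,5,6,7]=1  [4,5,6,7]=4
  size 5 → [2,3,5,6,7]=1  [3,4,5,6,7]=5
  size 6 → [1,2,3,5,6,7]=1  [2,3,4,5,6,7]=6
  first=0(c) contributes 7
  first=4(z) contributes 1
|[w]| = 8

8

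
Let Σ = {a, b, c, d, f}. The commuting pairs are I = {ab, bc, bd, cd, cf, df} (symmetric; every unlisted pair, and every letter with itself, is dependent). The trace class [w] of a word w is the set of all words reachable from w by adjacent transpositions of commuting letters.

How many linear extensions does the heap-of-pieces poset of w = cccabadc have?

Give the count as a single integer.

piece 0:c — minimal
piece 1:c rests on {0:c}
piece 2:c rests on {1:c}
piece 3:a rests on {2:c}
piece 4:b — minimal
piece 5:a rests on {3:a}
piece 6:d rests on {5:a}
piece 7:c rests on {5:a}
minimal pieces: {0:c, 4:b}
ways to finish when only these pieces remain (= sum over removing one remaining piece with nothing left below it):
  1 left: {4}→1  {6}→1  {7}→1
  2 left: {4,6}→2  {4,7}→2  {6,7}→2
  3 left: {4,6,7}→6  {5,6,7}→2
  4 left: {3,5,6,7}→2  {4,5,6,7}→8
  5 left: {2,3,5,6,7}→2  {3,4,5,6,7}→10
  6 left: {1,2,3,5,6,7}→2  {2,3,4,5,6,7}→12
  placing 0:c first → 14 extensions
  placing 4:b first → 2 extensions
total linear extensions = 16

16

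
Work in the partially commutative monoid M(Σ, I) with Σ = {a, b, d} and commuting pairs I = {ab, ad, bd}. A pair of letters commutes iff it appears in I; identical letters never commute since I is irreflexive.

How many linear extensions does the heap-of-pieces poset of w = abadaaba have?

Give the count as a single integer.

0(a) covers ∅
1(b) covers ∅
2(a) covers 0:a
3(d) covers ∅
4(a) covers 2:a
5(a) covers 4:a
6(b) covers 1:b
7(a) covers 5:a
floor of heap: 0:a, 1:b, 3:d
completions by unplaced set U, small U first (add the entries for U minus each lowest piece of U):
  |U|=1: {3}:1  {6}:1  {7}:1
  |U|=2: {1,6}:1  {3,6}:2  {3,7}:2  {5,7}:1  {6,7}:2
  |U|=3: {1,3,6}:3  {1,6,7}:3  {3,5,7}:3  {3,6,7}:6  {4,5,7}:1  {5,6,7}:3
  |U|=4: {1,3,6,7}:12  {1,5,6,7}:6  {2,4,5,7}:1  {3,4,5,7}:4  {3,5,6,7}:12  {4,5,6,7}:4
  |U|=5: {0,2,4,5,7}:1  {1,3,5,6,7}:30  {1,4,5,6,7}:10  {2,3,4,5,7}:5  {2,4,5,6,7}:5  {3,4,5,6,7}:20
  |U|=6: {0,2,3,4,5,7}:6  {0,2,4,5,6,7}:6  {1,2,4,5,6,7}:15  {1,3,4,5,6,7}:60  {2,3,4,5,6,7}:30
  start at 0(a): 105
  start at 1(b): 42
  start at 3(d): 21
sum over floor = 168

168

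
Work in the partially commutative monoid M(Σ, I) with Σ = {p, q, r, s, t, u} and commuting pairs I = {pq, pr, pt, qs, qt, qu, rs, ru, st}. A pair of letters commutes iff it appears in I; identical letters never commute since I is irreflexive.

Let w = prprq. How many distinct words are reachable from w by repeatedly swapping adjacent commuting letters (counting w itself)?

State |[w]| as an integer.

10

piece 0:p — minimal
piece 1:r — minimal
piece 2:p rests on {0:p}
piece 3:r rests on {1:r}
piece 4:q rests on {3:r}
minimal pieces: {0:p, 1:r}
ways to finish when only these pieces remain (= sum over removing one remaining piece with nothing left below it):
  1 left: {2}→1  {4}→1
  2 left: {0,2}→1  {2,4}→2  {3,4}→1
  3 left: {0,2,4}→3  {1,3,4}→1  {2,3,4}→3
  placing 0:p first → 4 extensions
  placing 1:r first → 6 extensions
total linear extensions = 10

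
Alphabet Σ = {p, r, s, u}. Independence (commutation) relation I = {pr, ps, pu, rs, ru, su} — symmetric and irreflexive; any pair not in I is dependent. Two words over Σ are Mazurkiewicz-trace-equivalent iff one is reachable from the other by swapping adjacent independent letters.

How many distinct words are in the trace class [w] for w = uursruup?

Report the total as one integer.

#0=u has no predecessor
#1=u depends on [0:u]
#2=r has no predecessor
#3=s has no predecessor
#4=r depends on [2:r]
#5=u depends on [1:u]
#6=u depends on [5:u]
#7=p has no predecessor
sources: [0:u, 2:r, 3:s, 7:p]
N(rest) = Σ N(rest − s) over sources s of rest; N(one piece) = 1:
  size 1 → [3]=1  [4]=1  [6]=1  [7]=1
  size 2 → [2,4]=1  [3,4]=2  [3,6]=2  [3,7]=2  [4,6]=2  [4,7]=2  [5,6]=1  [6,7]=2
  size 3 → [1,5,6]=1  [2,3,4]=3  [2,4,6]=3  [2,4,7]=3  [3,4,6]=6  [3,4,7]=6  [3,5,6]=3  [3,6,7]=6  [4,5,6]=3  [4,6,7]=6  [5,6,7]=3
  size 4 → [0,1,5,6]=1  [1,3,5,6]=4  [1,4,5,6]=4  [1,5,6,7]=4  [2,3,4,6]=12  [2,3,4,7]=12  [2,4,5,6]=6  [2,4,6,7]=12  [3,4,5,6]=12  [3,4,6,7]=24  [3,5,6,7]=12  [4,5,6,7]=12
  size 5 → [0,1,3,5,6]=5  [0,1,4,5,6]=5  [0,1,5,6,7]=5  [1,2,4,5,6]=10  [1,3,4,5,6]=20  [1,3,5,6,7]=20  [1,4,5,6,7]=20  [2,3,4,5,6]=30  [2,3,4,6,7]=60  [2,4,5,6,7]=30  [3,4,5,6,7]=60
  size 6 → [0,1,2,4,5,6]=15  [0,1,3,4,5,6]=30  [0,1,3,5,6,7]=30  [0,1,4,5,6,7]=30  [1,2,3,4,5,6]=60  [1,2,4,5,6,7]=60  [1,3,4,5,6,7]=120  [2,3,4,5,6,7]=180
  first=0(u) contributes 420
  first=2(r) contributes 210
  first=3(s) contributes 105
  first=7(p) contributes 105
|[w]| = 840

840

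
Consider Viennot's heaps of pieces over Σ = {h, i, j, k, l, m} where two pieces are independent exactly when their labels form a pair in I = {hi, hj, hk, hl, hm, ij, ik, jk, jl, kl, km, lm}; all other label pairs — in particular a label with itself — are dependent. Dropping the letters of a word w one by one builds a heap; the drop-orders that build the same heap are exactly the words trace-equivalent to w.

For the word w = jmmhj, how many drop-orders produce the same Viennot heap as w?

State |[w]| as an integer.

#0=j has no predecessor
#1=m depends on [0:j]
#2=m depends on [1:m]
#3=h has no predecessor
#4=j depends on [2:m]
sources: [0:j, 3:h]
N(rest) = Σ N(rest − s) over sources s of rest; N(one piece) = 1:
  size 1 → [3]=1  [4]=1
  size 2 → [2,4]=1  [3,4]=2
  size 3 → [1,2,4]=1  [2,3,4]=3
  first=0(j) contributes 4
  first=3(h) contributes 1
|[w]| = 5

5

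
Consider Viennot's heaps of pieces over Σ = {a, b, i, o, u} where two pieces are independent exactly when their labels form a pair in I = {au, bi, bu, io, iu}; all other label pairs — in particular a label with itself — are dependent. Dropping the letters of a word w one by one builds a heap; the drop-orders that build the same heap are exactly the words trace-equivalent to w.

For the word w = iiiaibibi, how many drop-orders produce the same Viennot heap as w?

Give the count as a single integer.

10

drop 0:i onto floor
drop 1:i onto {0:i}
drop 2:i onto {1:i}
drop 3:a onto {2:i}
drop 4:i onto {3:a}
drop 5:b onto {3:a}
drop 6:i onto {4:i}
drop 7:b onto {5:b}
drop 8:i onto {6:i}
ground layer = {0:i}
drop-orders for the pieces not yet dropped (sum over which currently-grounded one goes next):
  1 to go: {7} 1  {8} 1
  2 to go: {5,7} 1  {6,8} 1  {7,8} 2
  3 to go: {4,6,8} 1  {5,7,8} 3  {6,7,8} 3
  4 to go: {4,6,7,8} 4  {5,6,7,8} 6
  5 to go: {4,5,6,7,8} 10
  6 to go: {3,4,5,6,7,8} 10
  7 to go: {2,3,4,5,6,7,8} 10
  if 0:i drops first: 10 orders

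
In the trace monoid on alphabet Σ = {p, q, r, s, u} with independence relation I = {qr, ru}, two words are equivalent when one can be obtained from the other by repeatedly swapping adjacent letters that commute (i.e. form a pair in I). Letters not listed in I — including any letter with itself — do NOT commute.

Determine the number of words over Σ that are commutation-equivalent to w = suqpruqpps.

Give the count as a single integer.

3

0(s) covers ∅
1(u) covers 0:s
2(q) covers 1:u
3(p) covers 2:q
4(r) covers 3:p
5(u) covers 3:p
6(q) covers 5:u
7(p) covers 4:r, 6:q
8(p) covers 7:p
9(s) covers 8:p
floor of heap: 0:s
completions by unplaced set U, small U first (add the entries for U minus each lowest piece of U):
  |U|=1: {9}:1
  |U|=2: {8,9}:1
  |U|=3: {7,8,9}:1
  |U|=4: {4,7,8,9}:1  {6,7,8,9}:1
  |U|=5: {4,6,7,8,9}:2  {5,6,7,8,9}:1
  |U|=6: {4,5,6,7,8,9}:3
  |U|=7: {3,4,5,6,7,8,9}:3
  |U|=8: {2,3,4,5,6,7,8,9}:3
  start at 0(s): 3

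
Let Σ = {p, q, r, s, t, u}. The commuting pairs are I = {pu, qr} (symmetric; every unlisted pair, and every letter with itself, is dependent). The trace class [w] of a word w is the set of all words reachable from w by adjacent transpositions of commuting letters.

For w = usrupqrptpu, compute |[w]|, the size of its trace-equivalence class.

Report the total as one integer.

#0=u has no predecessor
#1=s depends on [0:u]
#2=r depends on [1:s]
#3=u depends on [2:r]
#4=p depends on [2:r]
#5=q depends on [3:u, 4:p]
#6=r depends on [3:u, 4:p]
#7=p depends on [5:q, 6:r]
#8=t depends on [7:p]
#9=p depends on [8:t]
#10=u depends on [8:t]
sources: [0:u]
N(rest) = Σ N(rest − s) over sources s of rest; N(one piece) = 1:
  size 1 → [9]=1  [10]=1
  size 2 → [9,10]=2
  size 3 → [8,9,10]=2
  size 4 → [7,8,9,10]=2
  size 5 → [5,7,8,9,10]=2  [6,7,8,9,10]=2
  size 6 → [5,6,7,8,9,10]=4
  size 7 → [3,5,6,7,8,9,10]=4  [4,5,6,7,8,9,10]=4
  size 8 → [3,4,5,6,7,8,9,10]=8
  size 9 → [2,3,4,5,6,7,8,9,10]=8
  first=0(u) contributes 8

8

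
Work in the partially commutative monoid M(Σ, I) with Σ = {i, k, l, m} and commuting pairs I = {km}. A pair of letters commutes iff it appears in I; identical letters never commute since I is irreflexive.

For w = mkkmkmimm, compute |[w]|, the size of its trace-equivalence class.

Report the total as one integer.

20

piece 0:m — minimal
piece 1:k — minimal
piece 2:k rests on {1:k}
piece 3:m rests on {0:m}
piece 4:k rests on {2:k}
piece 5:m rests on {3:m}
piece 6:i rests on {4:k, 5:m}
piece 7:m rests on {6:i}
piece 8:m rests on {7:m}
minimal pieces: {0:m, 1:k}
ways to finish when only these pieces remain (= sum over removing one remaining piece with nothing left below it):
  1 left: {8}→1
  2 left: {7,8}→1
  3 left: {6,7,8}→1
  4 left: {4,6,7,8}→1  {5,6,7,8}→1
  5 left: {2,4,6,7,8}→1  {3,5,6,7,8}→1  {4,5,6,7,8}→2
  6 left: {0,3,5,6,7,8}→1  {1,2,4,6,7,8}→1  {2,4,5,6,7,8}→3  {3,4,5,6,7,8}→3
  7 left: {0,3,4,5,6,7,8}→4  {1,2,4,5,6,7,8}→4  {2,3,4,5,6,7,8}→6
  placing 0:m first → 10 extensions
  placing 1:k first → 10 extensions
total linear extensions = 20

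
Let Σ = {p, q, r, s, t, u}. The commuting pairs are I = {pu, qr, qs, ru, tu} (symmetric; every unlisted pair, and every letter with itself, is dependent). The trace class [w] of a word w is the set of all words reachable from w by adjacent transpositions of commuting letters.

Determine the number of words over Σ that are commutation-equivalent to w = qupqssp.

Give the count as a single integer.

6

drop 0:q onto floor
drop 1:u onto {0:q}
drop 2:p onto {0:q}
drop 3:q onto {1:u, 2:p}
drop 4:s onto {1:u, 2:p}
drop 5:s onto {4:s}
drop 6:p onto {3:q, 5:s}
ground layer = {0:q}
drop-orders for the pieces not yet dropped (sum over which currently-grounded one goes next):
  1 to go: {6} 1
  2 to go: {3,6} 1  {5,6} 1
  3 to go: {3,5,6} 2  {4,5,6} 1
  4 to go: {3,4,5,6} 3
  5 to go: {1,3,4,5,6} 3  {2,3,4,5,6} 3
  if 0:q drops first: 6 orders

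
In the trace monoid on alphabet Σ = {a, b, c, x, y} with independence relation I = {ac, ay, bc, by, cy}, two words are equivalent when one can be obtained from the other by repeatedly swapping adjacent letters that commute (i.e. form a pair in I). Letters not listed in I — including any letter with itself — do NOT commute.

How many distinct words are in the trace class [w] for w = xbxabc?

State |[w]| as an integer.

piece 0:x — minimal
piece 1:b rests on {0:x}
piece 2:x rests on {1:b}
piece 3:a rests on {2:x}
piece 4:b rests on {3:a}
piece 5:c rests on {2:x}
minimal pieces: {0:x}
ways to finish when only these pieces remain (= sum over removing one remaining piece with nothing left below it):
  1 left: {4}→1  {5}→1
  2 left: {3,4}→1  {4,5}→2
  3 left: {3,4,5}→3
  4 left: {2,3,4,5}→3
  placing 0:x first → 3 extensions

3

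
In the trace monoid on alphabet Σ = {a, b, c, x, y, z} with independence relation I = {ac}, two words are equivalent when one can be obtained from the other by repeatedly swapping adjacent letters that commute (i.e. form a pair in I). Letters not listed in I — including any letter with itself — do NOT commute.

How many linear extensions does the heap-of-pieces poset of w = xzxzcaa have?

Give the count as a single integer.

3

piece 0:x — minimal
piece 1:z rests on {0:x}
piece 2:x rests on {1:z}
piece 3:z rests on {2:x}
piece 4:c rests on {3:z}
piece 5:a rests on {3:z}
piece 6:a rests on {5:a}
minimal pieces: {0:x}
ways to finish when only these pieces remain (= sum over removing one remaining piece with nothing left below it):
  1 left: {4}→1  {6}→1
  2 left: {4,6}→2  {5,6}→1
  3 left: {4,5,6}→3
  4 left: {3,4,5,6}→3
  5 left: {2,3,4,5,6}→3
  placing 0:x first → 3 extensions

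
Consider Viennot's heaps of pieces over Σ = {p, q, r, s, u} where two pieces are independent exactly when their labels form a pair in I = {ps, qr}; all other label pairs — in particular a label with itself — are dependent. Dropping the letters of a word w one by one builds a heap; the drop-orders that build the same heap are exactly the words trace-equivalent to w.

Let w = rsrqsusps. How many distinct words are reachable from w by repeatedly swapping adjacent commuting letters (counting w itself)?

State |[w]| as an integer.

drop 0:r onto floor
drop 1:s onto {0:r}
drop 2:r onto {1:s}
drop 3:q onto {1:s}
drop 4:s onto {2:r, 3:q}
drop 5:u onto {4:s}
drop 6:s onto {5:u}
drop 7:p onto {5:u}
drop 8:s onto {6:s}
ground layer = {0:r}
drop-orders for the pieces not yet dropped (sum over which currently-grounded one goes next):
  1 to go: {7} 1  {8} 1
  2 to go: {6,8} 1  {7,8} 2
  3 to go: {6,7,8} 3
  4 to go: {5,6,7,8} 3
  5 to go: {4,5,6,7,8} 3
  6 to go: {2,4,5,6,7,8} 3  {3,4,5,6,7,8} 3
  7 to go: {2,3,4,5,6,7,8} 6
  if 0:r drops first: 6 orders

6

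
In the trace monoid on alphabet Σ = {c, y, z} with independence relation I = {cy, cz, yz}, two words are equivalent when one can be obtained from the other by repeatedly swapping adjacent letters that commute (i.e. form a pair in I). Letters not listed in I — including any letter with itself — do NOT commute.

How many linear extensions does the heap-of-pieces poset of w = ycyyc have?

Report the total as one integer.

10

#0=y has no predecessor
#1=c has no predecessor
#2=y depends on [0:y]
#3=y depends on [2:y]
#4=c depends on [1:c]
sources: [0:y, 1:c]
N(rest) = Σ N(rest − s) over sources s of rest; N(one piece) = 1:
  size 1 → [3]=1  [4]=1
  size 2 → [1,4]=1  [2,3]=1  [3,4]=2
  size 3 → [0,2,3]=1  [1,3,4]=3  [2,3,4]=3
  first=0(y) contributes 6
  first=1(c) contributes 4
|[w]| = 10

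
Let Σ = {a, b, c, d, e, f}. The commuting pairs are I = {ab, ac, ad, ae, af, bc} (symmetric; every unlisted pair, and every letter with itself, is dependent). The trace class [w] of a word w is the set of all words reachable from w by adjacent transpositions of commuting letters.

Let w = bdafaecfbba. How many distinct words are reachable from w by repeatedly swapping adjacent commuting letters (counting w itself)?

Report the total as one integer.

piece 0:b — minimal
piece 1:d rests on {0:b}
piece 2:a — minimal
piece 3:f rests on {1:d}
piece 4:a rests on {2:a}
piece 5:e rests on {3:f}
piece 6:c rests on {5:e}
piece 7:f rests on {6:c}
piece 8:b rests on {7:f}
piece 9:b rests on {8:b}
piece 10:a rests on {4:a}
minimal pieces: {0:b, 2:a}
ways to finish when only these pieces remain (= sum over removing one remaining piece with nothing left below it):
  1 left: {9}→1  {10}→1
  2 left: {4,10}→1  {8,9}→1  {9,10}→2
  3 left: {2,4,10}→1  {4,9,10}→3  {7,8,9}→1  {8,9,10}→3
  4 left: {2,4,9,10}→4  {4,8,9,10}→6  {6,7,8,9}→1  {7,8,9,10}→4
  5 left: {2,4,8,9,10}→10  {4,7,8,9,10}→10  {5,6,7,8,9}→1  {6,7,8,9,10}→5
  6 left: {2,4,7,8,9,10}→20  {3,5,6,7,8,9}→1  {4,6,7,8,9,10}→15  {5,6,7,8,9,10}→6
  7 left: {1,3,5,6,7,8,9}→1  {2,4,6,7,8,9,10}→35  {3,5,6,7,8,9,10}→7  {4,5,6,7,8,9,10}→21
  8 left: {0,1,3,5,6,7,8,9}→1  {1,3,5,6,7,8,9,10}→8  {2,4,5,6,7,8,9,10}→56  {3,4,5,6,7,8,9,10}→28
  9 left: {0,1,3,5,6,7,8,9,10}→9  {1,3,4,5,6,7,8,9,10}→36  {2,3,4,5,6,7,8,9,10}→84
  placing 0:b first → 120 extensions
  placing 2:a first → 45 extensions
total linear extensions = 165

165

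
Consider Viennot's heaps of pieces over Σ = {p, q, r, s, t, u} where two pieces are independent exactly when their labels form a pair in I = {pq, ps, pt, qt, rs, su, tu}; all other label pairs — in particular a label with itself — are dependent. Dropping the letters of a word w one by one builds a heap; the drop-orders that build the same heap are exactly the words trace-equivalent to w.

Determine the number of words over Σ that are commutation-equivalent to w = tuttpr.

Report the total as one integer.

10

drop 0:t onto floor
drop 1:u onto floor
drop 2:t onto {0:t}
drop 3:t onto {2:t}
drop 4:p onto {1:u}
drop 5:r onto {3:t, 4:p}
ground layer = {0:t, 1:u}
drop-orders for the pieces not yet dropped (sum over which currently-grounded one goes next):
  1 to go: {5} 1
  2 to go: {3,5} 1  {4,5} 1
  3 to go: {1,4,5} 1  {2,3,5} 1  {3,4,5} 2
  4 to go: {0,2,3,5} 1  {1,3,4,5} 3  {2,3,4,5} 3
  if 0:t drops first: 6 orders
  if 1:u drops first: 4 orders
heap linearizations: 10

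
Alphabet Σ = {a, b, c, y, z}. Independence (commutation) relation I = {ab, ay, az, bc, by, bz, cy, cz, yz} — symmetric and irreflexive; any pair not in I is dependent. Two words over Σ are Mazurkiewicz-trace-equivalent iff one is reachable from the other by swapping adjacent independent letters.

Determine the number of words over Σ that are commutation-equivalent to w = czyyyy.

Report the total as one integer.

0(c) covers ∅
1(z) covers ∅
2(y) covers ∅
3(y) covers 2:y
4(y) covers 3:y
5(y) covers 4:y
floor of heap: 0:c, 1:z, 2:y
completions by unplaced set U, small U first (add the entries for U minus each lowest piece of U):
  |U|=1: {0}:1  {1}:1  {5}:1
  |U|=2: {0,1}:2  {0,5}:2  {1,5}:2  {4,5}:1
  |U|=3: {0,1,5}:6  {0,4,5}:3  {1,4,5}:3  {3,4,5}:1
  |U|=4: {0,1,4,5}:12  {0,3,4,5}:4  {1,3,4,5}:4  {2,3,4,5}:1
  start at 0(c): 5
  start at 1(z): 5
  start at 2(y): 20
sum over floor = 30

30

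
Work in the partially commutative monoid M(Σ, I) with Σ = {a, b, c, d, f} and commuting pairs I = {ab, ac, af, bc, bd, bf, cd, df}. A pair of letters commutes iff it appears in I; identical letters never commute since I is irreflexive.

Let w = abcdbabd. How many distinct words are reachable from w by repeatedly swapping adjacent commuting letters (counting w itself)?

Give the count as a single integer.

280

drop 0:a onto floor
drop 1:b onto floor
drop 2:c onto floor
drop 3:d onto {0:a}
drop 4:b onto {1:b}
drop 5:a onto {3:d}
drop 6:b onto {4:b}
drop 7:d onto {5:a}
ground layer = {0:a, 1:b, 2:c}
drop-orders for the pieces not yet dropped (sum over which currently-grounded one goes next):
  1 to go: {2} 1  {6} 1  {7} 1
  2 to go: {2,6} 2  {2,7} 2  {4,6} 1  {5,7} 1  {6,7} 2
  3 to go: {1,4,6} 1  {2,4,6} 3  {2,5,7} 3  {2,6,7} 6  {3,5,7} 1  {4,6,7} 3  {5,6,7} 3
  4 to go: {0,3,5,7} 1  {1,2,4,6} 4  {1,4,6,7} 4  {2,3,5,7} 4  {2,4,6,7} 12  {2,5,6,7} 12  {3,5,6,7} 4  {4,5,6,7} 6
  5 to go: {0,2,3,5,7} 5  {0,3,5,6,7} 5  {1,2,4,6,7} 20  {1,4,5,6,7} 10  {2,3,5,6,7} 20  {2,4,5,6,7} 30  {3,4,5,6,7} 10
  6 to go: {0,2,3,5,6,7} 30  {0,3,4,5,6,7} 15  {1,2,4,5,6,7} 60  {1,3,4,5,6,7} 20  {2,3,4,5,6,7} 60
  if 0:a drops first: 140 orders
  if 1:b drops first: 105 orders
  if 2:c drops first: 35 orders
heap linearizations: 280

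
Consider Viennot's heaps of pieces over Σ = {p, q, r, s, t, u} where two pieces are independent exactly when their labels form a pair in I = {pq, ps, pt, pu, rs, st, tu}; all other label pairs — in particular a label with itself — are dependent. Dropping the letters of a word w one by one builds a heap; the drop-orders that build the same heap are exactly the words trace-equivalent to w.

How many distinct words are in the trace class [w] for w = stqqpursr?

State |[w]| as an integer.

piece 0:s — minimal
piece 1:t — minimal
piece 2:q rests on {0:s, 1:t}
piece 3:q rests on {2:q}
piece 4:p — minimal
piece 5:u rests on {3:q}
piece 6:r rests on {4:p, 5:u}
piece 7:s rests on {5:u}
piece 8:r rests on {6:r}
minimal pieces: {0:s, 1:t, 4:p}
ways to finish when only these pieces remain (= sum over removing one remaining piece with nothing left below it):
  1 left: {7}→1  {8}→1
  2 left: {6,8}→1  {7,8}→2
  3 left: {4,6,8}→1  {6,7,8}→3
  4 left: {4,6,7,8}→4  {5,6,7,8}→3
  5 left: {3,5,6,7,8}→3  {4,5,6,7,8}→7
  6 left: {2,3,5,6,7,8}→3  {3,4,5,6,7,8}→10
  7 left: {0,2,3,5,6,7,8}→3  {1,2,3,5,6,7,8}→3  {2,3,4,5,6,7,8}→13
  placing 0:s first → 16 extensions
  placing 1:t first → 16 extensions
  placing 4:p first → 6 extensions
total linear extensions = 38

38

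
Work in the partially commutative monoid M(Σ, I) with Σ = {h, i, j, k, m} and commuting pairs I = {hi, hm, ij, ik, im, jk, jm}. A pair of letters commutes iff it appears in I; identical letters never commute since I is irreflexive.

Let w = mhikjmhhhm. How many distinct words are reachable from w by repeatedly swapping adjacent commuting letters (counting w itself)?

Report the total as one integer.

600

piece 0:m — minimal
piece 1:h — minimal
piece 2:i — minimal
piece 3:k rests on {0:m, 1:h}
piece 4:j rests on {1:h}
piece 5:m rests on {3:k}
piece 6:h rests on {3:k, 4:j}
piece 7:h rests on {6:h}
piece 8:h rests on {7:h}
piece 9:m rests on {5:m}
minimal pieces: {0:m, 1:h, 2:i}
ways to finish when only these pieces remain (= sum over removing one remaining piece with nothing left below it):
  1 left: {2}→1  {8}→1  {9}→1
  2 left: {2,8}→2  {2,9}→2  {5,9}→1  {7,8}→1  {8,9}→2
  3 left: {2,5,9}→3  {2,7,8}→3  {2,8,9}→6  {5,8,9}→3  {6,7,8}→1  {7,8,9}→3
  4 left: {2,5,8,9}→12  {2,6,7,8}→4  {2,7,8,9}→12  {4,6,7,8}→1  {5,7,8,9}→6  {6,7,8,9}→4
  5 left: {2,4,6,7,8}→5  {2,5,7,8,9}→30  {2,6,7,8,9}→20  {4,6,7,8,9}→5  {5,6,7,8,9}→10
  6 left: {2,4,6,7,8,9}→30  {2,5,6,7,8,9}→60  {3,5,6,7,8,9}→10  {4,5,6,7,8,9}→15
  7 left: {0,3,5,6,7,8,9}→10  {2,3,5,6,7,8,9}→70  {2,4,5,6,7,8,9}→105  {3,4,5,6,7,8,9}→25
  8 left: {0,2,3,5,6,7,8,9}→80  {0,3,4,5,6,7,8,9}→35  {1,3,4,5,6,7,8,9}→25  {2,3,4,5,6,7,8,9}→200
  placing 0:m first → 225 extensions
  placing 1:h first → 315 extensions
  placing 2:i first → 60 extensions
total linear extensions = 600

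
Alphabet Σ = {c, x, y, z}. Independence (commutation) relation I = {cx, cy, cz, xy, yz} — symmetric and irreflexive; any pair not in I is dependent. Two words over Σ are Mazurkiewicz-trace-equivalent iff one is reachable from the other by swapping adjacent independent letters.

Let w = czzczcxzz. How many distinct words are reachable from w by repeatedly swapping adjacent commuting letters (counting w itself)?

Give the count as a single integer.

84

drop 0:c onto floor
drop 1:z onto floor
drop 2:z onto {1:z}
drop 3:c onto {0:c}
drop 4:z onto {2:z}
drop 5:c onto {3:c}
drop 6:x onto {4:z}
drop 7:z onto {6:x}
drop 8:z onto {7:z}
ground layer = {0:c, 1:z}
drop-orders for the pieces not yet dropped (sum over which currently-grounded one goes next):
  1 to go: {5} 1  {8} 1
  2 to go: {3,5} 1  {5,8} 2  {7,8} 1
  3 to go: {0,3,5} 1  {3,5,8} 3  {5,7,8} 3  {6,7,8} 1
  4 to go: {0,3,5,8} 4  {3,5,7,8} 6  {4,6,7,8} 1  {5,6,7,8} 4
  5 to go: {0,3,5,7,8} 10  {2,4,6,7,8} 1  {3,5,6,7,8} 10  {4,5,6,7,8} 5
  6 to go: {0,3,5,6,7,8} 20  {1,2,4,6,7,8} 1  {2,4,5,6,7,8} 6  {3,4,5,6,7,8} 15
  7 to go: {0,3,4,5,6,7,8} 35  {1,2,4,5,6,7,8} 7  {2,3,4,5,6,7,8} 21
  if 0:c drops first: 28 orders
  if 1:z drops first: 56 orders
heap linearizations: 84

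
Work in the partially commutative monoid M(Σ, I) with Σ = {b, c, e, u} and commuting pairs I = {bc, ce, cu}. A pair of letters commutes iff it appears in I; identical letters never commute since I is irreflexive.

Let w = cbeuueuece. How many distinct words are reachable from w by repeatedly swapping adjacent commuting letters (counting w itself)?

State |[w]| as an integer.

45

#0=c has no predecessor
#1=b has no predecessor
#2=e depends on [1:b]
#3=u depends on [2:e]
#4=u depends on [3:u]
#5=e depends on [4:u]
#6=u depends on [5:e]
#7=e depends on [6:u]
#8=c depends on [0:c]
#9=e depends on [7:e]
sources: [0:c, 1:b]
N(rest) = Σ N(rest − s) over sources s of rest; N(one piece) = 1:
  size 1 → [8]=1  [9]=1
  size 2 → [0,8]=1  [7,9]=1  [8,9]=2
  size 3 → [0,8,9]=3  [6,7,9]=1  [7,8,9]=3
  size 4 → [0,7,8,9]=6  [5,6,7,9]=1  [6,7,8,9]=4
  size 5 → [0,6,7,8,9]=10  [4,5,6,7,9]=1  [5,6,7,8,9]=5
  size 6 → [0,5,6,7,8,9]=15  [3,4,5,6,7,9]=1  [4,5,6,7,8,9]=6
  size 7 → [0,4,5,6,7,8,9]=21  [2,3,4,5,6,7,9]=1  [3,4,5,6,7,8,9]=7
  size 8 → [0,3,4,5,6,7,8,9]=28  [1,2,3,4,5,6,7,9]=1  [2,3,4,5,6,7,8,9]=8
  first=0(c) contributes 9
  first=1(b) contributes 36
|[w]| = 45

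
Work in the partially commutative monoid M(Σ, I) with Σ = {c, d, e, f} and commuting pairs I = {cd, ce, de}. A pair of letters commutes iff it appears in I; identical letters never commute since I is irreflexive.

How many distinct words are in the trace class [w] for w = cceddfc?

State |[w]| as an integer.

30

#0=c has no predecessor
#1=c depends on [0:c]
#2=e has no predecessor
#3=d has no predecessor
#4=d depends on [3:d]
#5=f depends on [1:c, 2:e, 4:d]
#6=c depends on [5:f]
sources: [0:c, 2:e, 3:d]
N(rest) = Σ N(rest − s) over sources s of rest; N(one piece) = 1:
  size 1 → [6]=1
  size 2 → [5,6]=1
  size 3 → [1,5,6]=1  [2,5,6]=1  [4,5,6]=1
  size 4 → [0,1,5,6]=1  [1,2,5,6]=2  [1,4,5,6]=2  [2,4,5,6]=2  [3,4,5,6]=1
  size 5 → [0,1,2,5,6]=3  [0,1,4,5,6]=3  [1,2,4,5,6]=6  [1,3,4,5,6]=3  [2,3,4,5,6]=3
  first=0(c) contributes 12
  first=2(e) contributes 6
  first=3(d) contributes 12
|[w]| = 30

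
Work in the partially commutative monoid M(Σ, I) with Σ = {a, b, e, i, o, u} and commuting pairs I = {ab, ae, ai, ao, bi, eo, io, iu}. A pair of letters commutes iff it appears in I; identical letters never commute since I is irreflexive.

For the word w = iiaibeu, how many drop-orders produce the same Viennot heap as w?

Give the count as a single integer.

0(i) covers ∅
1(i) covers 0:i
2(a) covers ∅
3(i) covers 1:i
4(b) covers ∅
5(e) covers 3:i, 4:b
6(u) covers 2:a, 5:e
floor of heap: 0:i, 2:a, 4:b
completions by unplaced set U, small U first (add the entries for U minus each lowest piece of U):
  |U|=1: {6}:1
  |U|=2: {2,6}:1  {5,6}:1
  |U|=3: {2,5,6}:2  {3,5,6}:1  {4,5,6}:1
  |U|=4: {1,3,5,6}:1  {2,3,5,6}:3  {2,4,5,6}:3  {3,4,5,6}:2
  |U|=5: {0,1,3,5,6}:1  {1,2,3,5,6}:4  {1,3,4,5,6}:3  {2,3,4,5,6}:8
  start at 0(i): 15
  start at 2(a): 4
  start at 4(b): 5
sum over floor = 24

24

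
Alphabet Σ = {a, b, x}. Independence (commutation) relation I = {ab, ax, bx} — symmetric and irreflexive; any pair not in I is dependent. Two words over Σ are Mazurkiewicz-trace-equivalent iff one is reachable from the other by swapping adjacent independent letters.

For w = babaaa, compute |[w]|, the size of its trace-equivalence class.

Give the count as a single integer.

#0=b has no predecessor
#1=a has no predecessor
#2=b depends on [0:b]
#3=a depends on [1:a]
#4=a depends on [3:a]
#5=a depends on [4:a]
sources: [0:b, 1:a]
N(rest) = Σ N(rest − s) over sources s of rest; N(one piece) = 1:
  size 1 → [2]=1  [5]=1
  size 2 → [0,2]=1  [2,5]=2  [4,5]=1
  size 3 → [0,2,5]=3  [2,4,5]=3  [3,4,5]=1
  size 4 → [0,2,4,5]=6  [1,3,4,5]=1  [2,3,4,5]=4
  first=0(b) contributes 5
  first=1(a) contributes 10
|[w]| = 15

15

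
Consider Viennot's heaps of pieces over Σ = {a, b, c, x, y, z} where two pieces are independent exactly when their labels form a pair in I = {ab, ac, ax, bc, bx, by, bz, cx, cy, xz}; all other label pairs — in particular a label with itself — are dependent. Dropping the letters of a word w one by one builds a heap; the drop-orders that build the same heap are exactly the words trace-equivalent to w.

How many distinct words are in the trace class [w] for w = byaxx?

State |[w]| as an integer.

15

piece 0:b — minimal
piece 1:y — minimal
piece 2:a rests on {1:y}
piece 3:x rests on {1:y}
piece 4:x rests on {3:x}
minimal pieces: {0:b, 1:y}
ways to finish when only these pieces remain (= sum over removing one remaining piece with nothing left below it):
  1 left: {0}→1  {2}→1  {4}→1
  2 left: {0,2}→2  {0,4}→2  {2,4}→2  {3,4}→1
  3 left: {0,2,4}→6  {0,3,4}→3  {2,3,4}→3
  placing 0:b first → 3 extensions
  placing 1:y first → 12 extensions
total linear extensions = 15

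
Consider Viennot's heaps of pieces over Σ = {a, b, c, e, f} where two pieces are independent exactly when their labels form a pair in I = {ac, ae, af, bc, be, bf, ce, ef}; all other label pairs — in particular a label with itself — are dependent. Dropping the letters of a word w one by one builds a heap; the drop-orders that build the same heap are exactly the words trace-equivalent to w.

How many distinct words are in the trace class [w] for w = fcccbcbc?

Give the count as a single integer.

28

piece 0:f — minimal
piece 1:c rests on {0:f}
piece 2:c rests on {1:c}
piece 3:c rests on {2:c}
piece 4:b — minimal
piece 5:c rests on {3:c}
piece 6:b rests on {4:b}
piece 7:c rests on {5:c}
minimal pieces: {0:f, 4:b}
ways to finish when only these pieces remain (= sum over removing one remaining piece with nothing left below it):
  1 left: {6}→1  {7}→1
  2 left: {4,6}→1  {5,7}→1  {6,7}→2
  3 left: {3,5,7}→1  {4,6,7}→3  {5,6,7}→3
  4 left: {2,3,5,7}→1  {3,5,6,7}→4  {4,5,6,7}→6
  5 left: {1,2,3,5,7}→1  {2,3,5,6,7}→5  {3,4,5,6,7}→10
  6 left: {0,1,2,3,5,7}→1  {1,2,3,5,6,7}→6  {2,3,4,5,6,7}→15
  placing 0:f first → 21 extensions
  placing 4:b first → 7 extensions
total linear extensions = 28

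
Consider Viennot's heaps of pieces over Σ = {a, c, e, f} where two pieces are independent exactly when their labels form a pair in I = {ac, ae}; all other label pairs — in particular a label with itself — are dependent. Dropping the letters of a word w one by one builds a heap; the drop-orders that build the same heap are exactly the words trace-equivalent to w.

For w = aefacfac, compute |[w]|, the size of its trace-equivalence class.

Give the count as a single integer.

#0=a has no predecessor
#1=e has no predecessor
#2=f depends on [0:a, 1:e]
#3=a depends on [2:f]
#4=c depends on [2:f]
#5=f depends on [3:a, 4:c]
#6=a depends on [5:f]
#7=c depends on [5:f]
sources: [0:a, 1:e]
N(rest) = Σ N(rest − s) over sources s of rest; N(one piece) = 1:
  size 1 → [6]=1  [7]=1
  size 2 → [6,7]=2
  size 3 → [5,6,7]=2
  size 4 → [3,5,6,7]=2  [4,5,6,7]=2
  size 5 → [3,4,5,6,7]=4
  size 6 → [2,3,4,5,6,7]=4
  first=0(a) contributes 4
  first=1(e) contributes 4
|[w]| = 8

8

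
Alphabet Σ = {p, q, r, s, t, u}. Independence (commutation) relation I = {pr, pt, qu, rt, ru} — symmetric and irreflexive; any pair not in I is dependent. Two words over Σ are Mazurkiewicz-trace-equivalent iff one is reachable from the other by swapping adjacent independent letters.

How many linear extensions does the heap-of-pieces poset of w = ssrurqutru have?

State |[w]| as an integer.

piece 0:s — minimal
piece 1:s rests on {0:s}
piece 2:r rests on {1:s}
piece 3:u rests on {1:s}
piece 4:r rests on {2:r}
piece 5:q rests on {4:r}
piece 6:u rests on {3:u}
piece 7:t rests on {5:q, 6:u}
piece 8:r rests on {5:q}
piece 9:u rests on {7:t}
minimal pieces: {0:s}
ways to finish when only these pieces remain (= sum over removing one remaining piece with nothing left below it):
  1 left: {8}→1  {9}→1
  2 left: {7,9}→1  {8,9}→2
  3 left: {6,7,9}→1  {7,8,9}→3
  4 left: {3,6,7,9}→1  {5,7,8,9}→3  {6,7,8,9}→4
  5 left: {3,6,7,8,9}→5  {4,5,7,8,9}→3  {5,6,7,8,9}→7
  6 left: {2,4,5,7,8,9}→3  {3,5,6,7,8,9}→12  {4,5,6,7,8,9}→10
  7 left: {2,4,5,6,7,8,9}→13  {3,4,5,6,7,8,9}→22
  8 left: {2,3,4,5,6,7,8,9}→35
  placing 0:s first → 35 extensions

35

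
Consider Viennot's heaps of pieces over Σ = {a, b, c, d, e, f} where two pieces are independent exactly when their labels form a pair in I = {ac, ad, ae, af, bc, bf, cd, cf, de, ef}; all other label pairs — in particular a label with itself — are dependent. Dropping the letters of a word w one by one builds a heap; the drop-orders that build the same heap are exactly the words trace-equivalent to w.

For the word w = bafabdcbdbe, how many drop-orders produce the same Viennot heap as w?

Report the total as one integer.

50

#0=b has no predecessor
#1=a depends on [0:b]
#2=f has no predecessor
#3=a depends on [1:a]
#4=b depends on [3:a]
#5=d depends on [2:f, 4:b]
#6=c has no predecessor
#7=b depends on [5:d]
#8=d depends on [7:b]
#9=b depends on [8:d]
#10=e depends on [6:c, 9:b]
sources: [0:b, 2:f, 6:c]
N(rest) = Σ N(rest − s) over sources s of rest; N(one piece) = 1:
  size 1 → [10]=1
  size 2 → [6,10]=1  [9,10]=1
  size 3 → [6,9,10]=2  [8,9,10]=1
  size 4 → [6,8,9,10]=3  [7,8,9,10]=1
  size 5 → [5,7,8,9,10]=1  [6,7,8,9,10]=4
  size 6 → [2,5,7,8,9,10]=1  [4,5,7,8,9,10]=1  [5,6,7,8,9,10]=5
  size 7 → [2,4,5,7,8,9,10]=2  [2,5,6,7,8,9,10]=6  [3,4,5,7,8,9,10]=1  [4,5,6,7,8,9,10]=6
  size 8 → [1,3,4,5,7,8,9,10]=1  [2,3,4,5,7,8,9,10]=3  [2,4,5,6,7,8,9,10]=14  [3,4,5,6,7,8,9,10]=7
  size 9 → [0,1,3,4,5,7,8,9,10]=1  [1,2,3,4,5,7,8,9,10]=4  [1,3,4,5,6,7,8,9,10]=8  [2,3,4,5,6,7,8,9,10]=24
  first=0(b) contributes 36
  first=2(f) contributes 9
  first=6(c) contributes 5
|[w]| = 50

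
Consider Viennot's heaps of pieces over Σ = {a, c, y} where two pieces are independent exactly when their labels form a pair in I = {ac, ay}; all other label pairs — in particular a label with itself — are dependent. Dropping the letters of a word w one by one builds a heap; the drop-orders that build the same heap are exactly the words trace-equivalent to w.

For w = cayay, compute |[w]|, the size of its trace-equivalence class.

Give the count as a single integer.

10

#0=c has no predecessor
#1=a has no predecessor
#2=y depends on [0:c]
#3=a depends on [1:a]
#4=y depends on [2:y]
sources: [0:c, 1:a]
N(rest) = Σ N(rest − s) over sources s of rest; N(one piece) = 1:
  size 1 → [3]=1  [4]=1
  size 2 → [1,3]=1  [2,4]=1  [3,4]=2
  size 3 → [0,2,4]=1  [1,3,4]=3  [2,3,4]=3
  first=0(c) contributes 6
  first=1(a) contributes 4
|[w]| = 10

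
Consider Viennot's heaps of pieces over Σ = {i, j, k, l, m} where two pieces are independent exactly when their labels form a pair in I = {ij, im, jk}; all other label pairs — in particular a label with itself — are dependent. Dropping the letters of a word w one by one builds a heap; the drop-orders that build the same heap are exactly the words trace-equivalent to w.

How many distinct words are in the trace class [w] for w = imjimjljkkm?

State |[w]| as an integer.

45

drop 0:i onto floor
drop 1:m onto floor
drop 2:j onto {1:m}
drop 3:i onto {0:i}
drop 4:m onto {2:j}
drop 5:j onto {4:m}
drop 6:l onto {3:i, 5:j}
drop 7:j onto {6:l}
drop 8:k onto {6:l}
drop 9:k onto {8:k}
drop 10:m onto {7:j, 9:k}
ground layer = {0:i, 1:m}
drop-orders for the pieces not yet dropped (sum over which currently-grounded one goes next):
  1 to go: {10} 1
  2 to go: {7,10} 1  {9,10} 1
  3 to go: {7,9,10} 2  {8,9,10} 1
  4 to go: {7,8,9,10} 3
  5 to go: {6,7,8,9,10} 3
  6 to go: {3,6,7,8,9,10} 3  {5,6,7,8,9,10} 3
  7 to go: {0,3,6,7,8,9,10} 3  {3,5,6,7,8,9,10} 6  {4,5,6,7,8,9,10} 3
  8 to go: {0,3,5,6,7,8,9,10} 9  {2,4,5,6,7,8,9,10} 3  {3,4,5,6,7,8,9,10} 9
  9 to go: {0,3,4,5,6,7,8,9,10} 18  {1,2,4,5,6,7,8,9,10} 3  {2,3,4,5,6,7,8,9,10} 12
  if 0:i drops first: 15 orders
  if 1:m drops first: 30 orders
heap linearizations: 45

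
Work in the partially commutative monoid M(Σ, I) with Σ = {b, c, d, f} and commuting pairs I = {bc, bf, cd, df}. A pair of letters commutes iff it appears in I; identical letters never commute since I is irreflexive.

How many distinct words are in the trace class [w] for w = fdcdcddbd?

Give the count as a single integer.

84

piece 0:f — minimal
piece 1:d — minimal
piece 2:c rests on {0:f}
piece 3:d rests on {1:d}
piece 4:c rests on {2:c}
piece 5:d rests on {3:d}
piece 6:d rests on {5:d}
piece 7:b rests on {6:d}
piece 8:d rests on {7:b}
minimal pieces: {0:f, 1:d}
ways to finish when only these pieces remain (= sum over removing one remaining piece with nothing left below it):
  1 left: {4}→1  {8}→1
  2 left: {2,4}→1  {4,8}→2  {7,8}→1
  3 left: {0,2,4}→1  {2,4,8}→3  {4,7,8}→3  {6,7,8}→1
  4 left: {0,2,4,8}→4  {2,4,7,8}→6  {4,6,7,8}→4  {5,6,7,8}→1
  5 left: {0,2,4,7,8}→10  {2,4,6,7,8}→10  {3,5,6,7,8}→1  {4,5,6,7,8}→5
  6 left: {0,2,4,6,7,8}→20  {1,3,5,6,7,8}→1  {2,4,5,6,7,8}→15  {3,4,5,6,7,8}→6
  7 left: {0,2,4,5,6,7,8}→35  {1,3,4,5,6,7,8}→7  {2,3,4,5,6,7,8}→21
  placing 0:f first → 28 extensions
  placing 1:d first → 56 extensions
total linear extensions = 84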